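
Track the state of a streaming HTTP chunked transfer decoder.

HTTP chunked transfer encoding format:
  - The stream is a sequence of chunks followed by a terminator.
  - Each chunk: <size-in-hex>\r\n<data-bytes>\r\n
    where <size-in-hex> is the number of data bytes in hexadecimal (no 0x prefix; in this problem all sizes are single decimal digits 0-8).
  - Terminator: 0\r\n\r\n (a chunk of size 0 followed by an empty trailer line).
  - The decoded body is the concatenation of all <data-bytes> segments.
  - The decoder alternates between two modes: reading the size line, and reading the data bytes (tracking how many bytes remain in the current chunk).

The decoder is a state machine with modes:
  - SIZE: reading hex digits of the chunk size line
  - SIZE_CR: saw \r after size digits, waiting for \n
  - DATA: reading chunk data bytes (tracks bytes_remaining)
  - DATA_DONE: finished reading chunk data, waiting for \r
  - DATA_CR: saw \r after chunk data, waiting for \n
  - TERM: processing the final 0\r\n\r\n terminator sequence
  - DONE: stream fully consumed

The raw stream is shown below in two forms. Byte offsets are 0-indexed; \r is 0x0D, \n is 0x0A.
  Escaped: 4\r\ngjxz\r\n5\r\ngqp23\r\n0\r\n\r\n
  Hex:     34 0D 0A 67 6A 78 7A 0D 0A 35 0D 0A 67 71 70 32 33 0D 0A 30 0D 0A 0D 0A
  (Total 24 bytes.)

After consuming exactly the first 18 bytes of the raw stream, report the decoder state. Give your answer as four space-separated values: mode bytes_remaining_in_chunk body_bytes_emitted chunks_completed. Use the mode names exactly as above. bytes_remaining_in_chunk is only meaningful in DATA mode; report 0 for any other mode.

Answer: DATA_CR 0 9 1

Derivation:
Byte 0 = '4': mode=SIZE remaining=0 emitted=0 chunks_done=0
Byte 1 = 0x0D: mode=SIZE_CR remaining=0 emitted=0 chunks_done=0
Byte 2 = 0x0A: mode=DATA remaining=4 emitted=0 chunks_done=0
Byte 3 = 'g': mode=DATA remaining=3 emitted=1 chunks_done=0
Byte 4 = 'j': mode=DATA remaining=2 emitted=2 chunks_done=0
Byte 5 = 'x': mode=DATA remaining=1 emitted=3 chunks_done=0
Byte 6 = 'z': mode=DATA_DONE remaining=0 emitted=4 chunks_done=0
Byte 7 = 0x0D: mode=DATA_CR remaining=0 emitted=4 chunks_done=0
Byte 8 = 0x0A: mode=SIZE remaining=0 emitted=4 chunks_done=1
Byte 9 = '5': mode=SIZE remaining=0 emitted=4 chunks_done=1
Byte 10 = 0x0D: mode=SIZE_CR remaining=0 emitted=4 chunks_done=1
Byte 11 = 0x0A: mode=DATA remaining=5 emitted=4 chunks_done=1
Byte 12 = 'g': mode=DATA remaining=4 emitted=5 chunks_done=1
Byte 13 = 'q': mode=DATA remaining=3 emitted=6 chunks_done=1
Byte 14 = 'p': mode=DATA remaining=2 emitted=7 chunks_done=1
Byte 15 = '2': mode=DATA remaining=1 emitted=8 chunks_done=1
Byte 16 = '3': mode=DATA_DONE remaining=0 emitted=9 chunks_done=1
Byte 17 = 0x0D: mode=DATA_CR remaining=0 emitted=9 chunks_done=1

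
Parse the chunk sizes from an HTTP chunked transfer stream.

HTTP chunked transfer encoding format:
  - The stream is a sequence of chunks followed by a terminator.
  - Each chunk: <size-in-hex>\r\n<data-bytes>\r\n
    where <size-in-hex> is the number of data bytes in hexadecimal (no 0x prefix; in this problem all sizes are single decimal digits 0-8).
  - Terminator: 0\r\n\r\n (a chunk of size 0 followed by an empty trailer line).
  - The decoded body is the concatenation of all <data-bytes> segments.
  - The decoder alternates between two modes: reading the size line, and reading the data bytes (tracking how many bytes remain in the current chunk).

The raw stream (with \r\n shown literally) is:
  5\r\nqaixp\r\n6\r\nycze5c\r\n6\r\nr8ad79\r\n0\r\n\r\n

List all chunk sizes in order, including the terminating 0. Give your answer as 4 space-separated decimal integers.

Answer: 5 6 6 0

Derivation:
Chunk 1: stream[0..1]='5' size=0x5=5, data at stream[3..8]='qaixp' -> body[0..5], body so far='qaixp'
Chunk 2: stream[10..11]='6' size=0x6=6, data at stream[13..19]='ycze5c' -> body[5..11], body so far='qaixpycze5c'
Chunk 3: stream[21..22]='6' size=0x6=6, data at stream[24..30]='r8ad79' -> body[11..17], body so far='qaixpycze5cr8ad79'
Chunk 4: stream[32..33]='0' size=0 (terminator). Final body='qaixpycze5cr8ad79' (17 bytes)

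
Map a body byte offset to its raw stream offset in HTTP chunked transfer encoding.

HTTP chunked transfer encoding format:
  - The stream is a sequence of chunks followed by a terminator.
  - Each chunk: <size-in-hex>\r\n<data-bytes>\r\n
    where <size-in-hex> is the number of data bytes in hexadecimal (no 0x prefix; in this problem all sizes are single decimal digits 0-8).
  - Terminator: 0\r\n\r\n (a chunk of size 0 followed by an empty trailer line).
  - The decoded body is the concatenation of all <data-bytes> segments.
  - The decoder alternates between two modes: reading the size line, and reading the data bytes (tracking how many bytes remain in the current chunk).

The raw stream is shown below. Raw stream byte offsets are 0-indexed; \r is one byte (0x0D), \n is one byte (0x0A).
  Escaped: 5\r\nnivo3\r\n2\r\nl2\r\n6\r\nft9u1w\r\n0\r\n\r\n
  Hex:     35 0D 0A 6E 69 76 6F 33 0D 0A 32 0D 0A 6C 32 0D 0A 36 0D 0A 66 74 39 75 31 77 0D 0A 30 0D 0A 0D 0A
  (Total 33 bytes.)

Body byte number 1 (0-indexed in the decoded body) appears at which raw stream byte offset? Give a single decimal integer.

Chunk 1: stream[0..1]='5' size=0x5=5, data at stream[3..8]='nivo3' -> body[0..5], body so far='nivo3'
Chunk 2: stream[10..11]='2' size=0x2=2, data at stream[13..15]='l2' -> body[5..7], body so far='nivo3l2'
Chunk 3: stream[17..18]='6' size=0x6=6, data at stream[20..26]='ft9u1w' -> body[7..13], body so far='nivo3l2ft9u1w'
Chunk 4: stream[28..29]='0' size=0 (terminator). Final body='nivo3l2ft9u1w' (13 bytes)
Body byte 1 at stream offset 4

Answer: 4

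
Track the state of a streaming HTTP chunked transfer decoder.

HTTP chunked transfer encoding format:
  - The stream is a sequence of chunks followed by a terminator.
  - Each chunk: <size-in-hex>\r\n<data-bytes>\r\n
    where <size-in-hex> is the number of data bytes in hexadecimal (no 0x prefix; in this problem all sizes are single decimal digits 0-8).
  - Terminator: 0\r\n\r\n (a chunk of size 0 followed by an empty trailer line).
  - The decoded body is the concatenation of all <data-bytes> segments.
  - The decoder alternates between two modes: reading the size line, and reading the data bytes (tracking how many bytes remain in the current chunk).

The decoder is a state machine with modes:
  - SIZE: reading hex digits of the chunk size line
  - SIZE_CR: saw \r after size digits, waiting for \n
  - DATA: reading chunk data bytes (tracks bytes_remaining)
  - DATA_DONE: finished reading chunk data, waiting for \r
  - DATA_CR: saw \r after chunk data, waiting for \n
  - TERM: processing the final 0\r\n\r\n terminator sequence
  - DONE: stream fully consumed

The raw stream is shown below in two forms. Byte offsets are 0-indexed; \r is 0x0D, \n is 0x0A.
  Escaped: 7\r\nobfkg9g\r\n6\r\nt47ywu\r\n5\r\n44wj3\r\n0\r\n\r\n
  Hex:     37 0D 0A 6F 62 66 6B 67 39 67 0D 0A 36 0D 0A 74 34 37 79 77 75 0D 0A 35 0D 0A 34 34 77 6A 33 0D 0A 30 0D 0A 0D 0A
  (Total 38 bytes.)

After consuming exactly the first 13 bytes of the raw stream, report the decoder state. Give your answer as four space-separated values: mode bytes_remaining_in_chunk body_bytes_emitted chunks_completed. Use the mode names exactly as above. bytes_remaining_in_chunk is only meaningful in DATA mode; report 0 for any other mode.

Answer: SIZE 0 7 1

Derivation:
Byte 0 = '7': mode=SIZE remaining=0 emitted=0 chunks_done=0
Byte 1 = 0x0D: mode=SIZE_CR remaining=0 emitted=0 chunks_done=0
Byte 2 = 0x0A: mode=DATA remaining=7 emitted=0 chunks_done=0
Byte 3 = 'o': mode=DATA remaining=6 emitted=1 chunks_done=0
Byte 4 = 'b': mode=DATA remaining=5 emitted=2 chunks_done=0
Byte 5 = 'f': mode=DATA remaining=4 emitted=3 chunks_done=0
Byte 6 = 'k': mode=DATA remaining=3 emitted=4 chunks_done=0
Byte 7 = 'g': mode=DATA remaining=2 emitted=5 chunks_done=0
Byte 8 = '9': mode=DATA remaining=1 emitted=6 chunks_done=0
Byte 9 = 'g': mode=DATA_DONE remaining=0 emitted=7 chunks_done=0
Byte 10 = 0x0D: mode=DATA_CR remaining=0 emitted=7 chunks_done=0
Byte 11 = 0x0A: mode=SIZE remaining=0 emitted=7 chunks_done=1
Byte 12 = '6': mode=SIZE remaining=0 emitted=7 chunks_done=1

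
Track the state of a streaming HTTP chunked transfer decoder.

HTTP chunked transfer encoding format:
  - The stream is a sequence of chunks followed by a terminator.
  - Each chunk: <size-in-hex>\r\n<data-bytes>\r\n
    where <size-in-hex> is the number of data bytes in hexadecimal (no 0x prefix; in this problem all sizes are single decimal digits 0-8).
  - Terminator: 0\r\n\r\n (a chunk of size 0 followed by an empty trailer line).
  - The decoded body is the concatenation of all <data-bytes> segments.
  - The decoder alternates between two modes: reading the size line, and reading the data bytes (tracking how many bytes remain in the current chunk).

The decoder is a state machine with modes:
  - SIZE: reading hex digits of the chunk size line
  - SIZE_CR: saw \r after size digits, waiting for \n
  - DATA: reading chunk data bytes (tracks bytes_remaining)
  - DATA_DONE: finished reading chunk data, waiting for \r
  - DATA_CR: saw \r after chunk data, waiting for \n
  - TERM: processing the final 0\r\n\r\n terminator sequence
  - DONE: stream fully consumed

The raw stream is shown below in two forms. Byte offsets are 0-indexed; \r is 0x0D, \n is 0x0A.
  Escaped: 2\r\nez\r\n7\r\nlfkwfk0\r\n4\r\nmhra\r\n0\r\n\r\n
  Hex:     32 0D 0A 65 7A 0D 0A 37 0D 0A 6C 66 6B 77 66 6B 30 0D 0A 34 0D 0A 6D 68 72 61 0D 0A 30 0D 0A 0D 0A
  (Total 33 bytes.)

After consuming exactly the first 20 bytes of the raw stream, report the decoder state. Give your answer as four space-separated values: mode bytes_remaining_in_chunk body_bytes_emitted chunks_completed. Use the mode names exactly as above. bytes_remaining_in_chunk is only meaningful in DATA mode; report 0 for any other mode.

Byte 0 = '2': mode=SIZE remaining=0 emitted=0 chunks_done=0
Byte 1 = 0x0D: mode=SIZE_CR remaining=0 emitted=0 chunks_done=0
Byte 2 = 0x0A: mode=DATA remaining=2 emitted=0 chunks_done=0
Byte 3 = 'e': mode=DATA remaining=1 emitted=1 chunks_done=0
Byte 4 = 'z': mode=DATA_DONE remaining=0 emitted=2 chunks_done=0
Byte 5 = 0x0D: mode=DATA_CR remaining=0 emitted=2 chunks_done=0
Byte 6 = 0x0A: mode=SIZE remaining=0 emitted=2 chunks_done=1
Byte 7 = '7': mode=SIZE remaining=0 emitted=2 chunks_done=1
Byte 8 = 0x0D: mode=SIZE_CR remaining=0 emitted=2 chunks_done=1
Byte 9 = 0x0A: mode=DATA remaining=7 emitted=2 chunks_done=1
Byte 10 = 'l': mode=DATA remaining=6 emitted=3 chunks_done=1
Byte 11 = 'f': mode=DATA remaining=5 emitted=4 chunks_done=1
Byte 12 = 'k': mode=DATA remaining=4 emitted=5 chunks_done=1
Byte 13 = 'w': mode=DATA remaining=3 emitted=6 chunks_done=1
Byte 14 = 'f': mode=DATA remaining=2 emitted=7 chunks_done=1
Byte 15 = 'k': mode=DATA remaining=1 emitted=8 chunks_done=1
Byte 16 = '0': mode=DATA_DONE remaining=0 emitted=9 chunks_done=1
Byte 17 = 0x0D: mode=DATA_CR remaining=0 emitted=9 chunks_done=1
Byte 18 = 0x0A: mode=SIZE remaining=0 emitted=9 chunks_done=2
Byte 19 = '4': mode=SIZE remaining=0 emitted=9 chunks_done=2

Answer: SIZE 0 9 2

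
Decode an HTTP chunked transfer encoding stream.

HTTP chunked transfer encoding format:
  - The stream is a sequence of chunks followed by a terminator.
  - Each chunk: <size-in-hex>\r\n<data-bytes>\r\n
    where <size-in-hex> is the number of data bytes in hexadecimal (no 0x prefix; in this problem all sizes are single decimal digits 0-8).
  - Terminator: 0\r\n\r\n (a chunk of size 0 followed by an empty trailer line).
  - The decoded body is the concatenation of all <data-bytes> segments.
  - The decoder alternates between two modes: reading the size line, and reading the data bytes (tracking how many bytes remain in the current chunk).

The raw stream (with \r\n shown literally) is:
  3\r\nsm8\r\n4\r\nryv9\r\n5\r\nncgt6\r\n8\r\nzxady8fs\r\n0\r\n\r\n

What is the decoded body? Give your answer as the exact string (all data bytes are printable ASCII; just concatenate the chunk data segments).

Answer: sm8ryv9ncgt6zxady8fs

Derivation:
Chunk 1: stream[0..1]='3' size=0x3=3, data at stream[3..6]='sm8' -> body[0..3], body so far='sm8'
Chunk 2: stream[8..9]='4' size=0x4=4, data at stream[11..15]='ryv9' -> body[3..7], body so far='sm8ryv9'
Chunk 3: stream[17..18]='5' size=0x5=5, data at stream[20..25]='ncgt6' -> body[7..12], body so far='sm8ryv9ncgt6'
Chunk 4: stream[27..28]='8' size=0x8=8, data at stream[30..38]='zxady8fs' -> body[12..20], body so far='sm8ryv9ncgt6zxady8fs'
Chunk 5: stream[40..41]='0' size=0 (terminator). Final body='sm8ryv9ncgt6zxady8fs' (20 bytes)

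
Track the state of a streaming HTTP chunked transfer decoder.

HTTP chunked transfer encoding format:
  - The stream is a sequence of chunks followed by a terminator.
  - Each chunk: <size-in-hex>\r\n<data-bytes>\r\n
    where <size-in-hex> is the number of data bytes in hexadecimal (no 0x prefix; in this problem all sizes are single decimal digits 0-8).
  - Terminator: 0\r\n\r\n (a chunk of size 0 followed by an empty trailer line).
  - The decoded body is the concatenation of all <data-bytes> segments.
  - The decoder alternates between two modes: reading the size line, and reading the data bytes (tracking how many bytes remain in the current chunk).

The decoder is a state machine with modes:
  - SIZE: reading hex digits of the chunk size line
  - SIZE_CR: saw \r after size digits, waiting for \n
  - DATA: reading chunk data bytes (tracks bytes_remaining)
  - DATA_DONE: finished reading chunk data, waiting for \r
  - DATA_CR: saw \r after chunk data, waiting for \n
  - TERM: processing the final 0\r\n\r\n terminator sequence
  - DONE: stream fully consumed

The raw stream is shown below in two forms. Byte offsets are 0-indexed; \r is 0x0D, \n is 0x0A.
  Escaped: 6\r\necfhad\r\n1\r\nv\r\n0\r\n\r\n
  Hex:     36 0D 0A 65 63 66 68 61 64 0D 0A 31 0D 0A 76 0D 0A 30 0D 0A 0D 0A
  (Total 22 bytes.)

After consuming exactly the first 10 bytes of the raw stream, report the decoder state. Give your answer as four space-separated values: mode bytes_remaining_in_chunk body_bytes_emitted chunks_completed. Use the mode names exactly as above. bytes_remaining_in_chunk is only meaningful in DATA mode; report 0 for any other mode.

Answer: DATA_CR 0 6 0

Derivation:
Byte 0 = '6': mode=SIZE remaining=0 emitted=0 chunks_done=0
Byte 1 = 0x0D: mode=SIZE_CR remaining=0 emitted=0 chunks_done=0
Byte 2 = 0x0A: mode=DATA remaining=6 emitted=0 chunks_done=0
Byte 3 = 'e': mode=DATA remaining=5 emitted=1 chunks_done=0
Byte 4 = 'c': mode=DATA remaining=4 emitted=2 chunks_done=0
Byte 5 = 'f': mode=DATA remaining=3 emitted=3 chunks_done=0
Byte 6 = 'h': mode=DATA remaining=2 emitted=4 chunks_done=0
Byte 7 = 'a': mode=DATA remaining=1 emitted=5 chunks_done=0
Byte 8 = 'd': mode=DATA_DONE remaining=0 emitted=6 chunks_done=0
Byte 9 = 0x0D: mode=DATA_CR remaining=0 emitted=6 chunks_done=0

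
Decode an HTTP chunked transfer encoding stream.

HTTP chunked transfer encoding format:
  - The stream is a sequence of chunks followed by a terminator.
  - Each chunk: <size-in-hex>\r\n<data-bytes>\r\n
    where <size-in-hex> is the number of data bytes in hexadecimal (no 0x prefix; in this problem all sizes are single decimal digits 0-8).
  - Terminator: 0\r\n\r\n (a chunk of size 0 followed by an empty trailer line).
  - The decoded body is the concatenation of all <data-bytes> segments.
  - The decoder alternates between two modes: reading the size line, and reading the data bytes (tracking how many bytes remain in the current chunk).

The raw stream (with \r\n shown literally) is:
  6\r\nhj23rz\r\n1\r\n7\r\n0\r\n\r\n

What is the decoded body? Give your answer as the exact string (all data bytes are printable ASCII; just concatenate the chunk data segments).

Answer: hj23rz7

Derivation:
Chunk 1: stream[0..1]='6' size=0x6=6, data at stream[3..9]='hj23rz' -> body[0..6], body so far='hj23rz'
Chunk 2: stream[11..12]='1' size=0x1=1, data at stream[14..15]='7' -> body[6..7], body so far='hj23rz7'
Chunk 3: stream[17..18]='0' size=0 (terminator). Final body='hj23rz7' (7 bytes)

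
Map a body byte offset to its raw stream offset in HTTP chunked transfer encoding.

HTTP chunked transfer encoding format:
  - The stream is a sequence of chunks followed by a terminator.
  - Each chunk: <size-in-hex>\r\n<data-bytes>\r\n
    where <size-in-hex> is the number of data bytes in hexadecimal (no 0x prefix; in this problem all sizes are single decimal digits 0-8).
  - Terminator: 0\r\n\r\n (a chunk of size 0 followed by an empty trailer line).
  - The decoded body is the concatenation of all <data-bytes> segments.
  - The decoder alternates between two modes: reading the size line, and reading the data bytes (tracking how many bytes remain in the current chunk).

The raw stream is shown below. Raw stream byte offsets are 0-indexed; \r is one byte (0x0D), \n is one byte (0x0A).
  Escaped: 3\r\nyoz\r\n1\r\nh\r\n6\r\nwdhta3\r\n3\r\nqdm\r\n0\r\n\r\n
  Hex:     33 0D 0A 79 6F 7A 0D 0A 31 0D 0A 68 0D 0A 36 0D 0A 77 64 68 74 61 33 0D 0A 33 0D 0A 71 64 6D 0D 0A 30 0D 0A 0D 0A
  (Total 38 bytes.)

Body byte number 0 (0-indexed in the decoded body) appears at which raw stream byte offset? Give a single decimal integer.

Answer: 3

Derivation:
Chunk 1: stream[0..1]='3' size=0x3=3, data at stream[3..6]='yoz' -> body[0..3], body so far='yoz'
Chunk 2: stream[8..9]='1' size=0x1=1, data at stream[11..12]='h' -> body[3..4], body so far='yozh'
Chunk 3: stream[14..15]='6' size=0x6=6, data at stream[17..23]='wdhta3' -> body[4..10], body so far='yozhwdhta3'
Chunk 4: stream[25..26]='3' size=0x3=3, data at stream[28..31]='qdm' -> body[10..13], body so far='yozhwdhta3qdm'
Chunk 5: stream[33..34]='0' size=0 (terminator). Final body='yozhwdhta3qdm' (13 bytes)
Body byte 0 at stream offset 3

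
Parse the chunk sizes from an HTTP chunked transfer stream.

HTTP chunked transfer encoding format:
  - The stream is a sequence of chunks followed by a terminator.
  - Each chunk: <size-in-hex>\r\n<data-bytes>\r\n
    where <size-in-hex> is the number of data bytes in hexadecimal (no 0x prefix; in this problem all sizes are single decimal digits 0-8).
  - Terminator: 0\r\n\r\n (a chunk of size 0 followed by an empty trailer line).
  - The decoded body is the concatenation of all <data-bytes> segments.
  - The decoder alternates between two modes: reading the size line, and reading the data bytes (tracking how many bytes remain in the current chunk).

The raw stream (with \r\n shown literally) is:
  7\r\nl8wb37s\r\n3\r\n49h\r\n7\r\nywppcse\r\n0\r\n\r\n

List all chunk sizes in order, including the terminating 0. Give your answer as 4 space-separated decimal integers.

Answer: 7 3 7 0

Derivation:
Chunk 1: stream[0..1]='7' size=0x7=7, data at stream[3..10]='l8wb37s' -> body[0..7], body so far='l8wb37s'
Chunk 2: stream[12..13]='3' size=0x3=3, data at stream[15..18]='49h' -> body[7..10], body so far='l8wb37s49h'
Chunk 3: stream[20..21]='7' size=0x7=7, data at stream[23..30]='ywppcse' -> body[10..17], body so far='l8wb37s49hywppcse'
Chunk 4: stream[32..33]='0' size=0 (terminator). Final body='l8wb37s49hywppcse' (17 bytes)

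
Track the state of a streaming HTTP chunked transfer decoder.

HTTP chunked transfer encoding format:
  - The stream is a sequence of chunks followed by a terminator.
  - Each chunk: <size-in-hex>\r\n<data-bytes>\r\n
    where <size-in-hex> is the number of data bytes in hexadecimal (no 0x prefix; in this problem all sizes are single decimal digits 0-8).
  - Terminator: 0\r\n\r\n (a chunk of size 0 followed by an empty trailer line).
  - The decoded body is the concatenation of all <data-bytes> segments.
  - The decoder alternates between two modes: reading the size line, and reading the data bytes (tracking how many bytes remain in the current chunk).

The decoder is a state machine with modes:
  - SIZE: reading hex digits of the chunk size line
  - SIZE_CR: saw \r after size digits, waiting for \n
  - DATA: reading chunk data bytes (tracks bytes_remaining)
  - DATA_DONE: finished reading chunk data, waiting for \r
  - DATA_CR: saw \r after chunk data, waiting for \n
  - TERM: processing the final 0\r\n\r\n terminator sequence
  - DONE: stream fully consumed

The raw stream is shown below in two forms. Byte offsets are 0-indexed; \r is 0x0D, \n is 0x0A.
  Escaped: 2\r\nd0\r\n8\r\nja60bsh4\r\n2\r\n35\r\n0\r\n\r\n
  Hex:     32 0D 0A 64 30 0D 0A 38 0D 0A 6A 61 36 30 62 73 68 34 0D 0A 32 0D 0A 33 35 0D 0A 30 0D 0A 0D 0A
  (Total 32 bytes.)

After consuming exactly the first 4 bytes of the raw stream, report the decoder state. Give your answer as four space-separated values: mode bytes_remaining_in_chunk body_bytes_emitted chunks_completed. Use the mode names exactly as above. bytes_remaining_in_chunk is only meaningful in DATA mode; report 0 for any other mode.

Byte 0 = '2': mode=SIZE remaining=0 emitted=0 chunks_done=0
Byte 1 = 0x0D: mode=SIZE_CR remaining=0 emitted=0 chunks_done=0
Byte 2 = 0x0A: mode=DATA remaining=2 emitted=0 chunks_done=0
Byte 3 = 'd': mode=DATA remaining=1 emitted=1 chunks_done=0

Answer: DATA 1 1 0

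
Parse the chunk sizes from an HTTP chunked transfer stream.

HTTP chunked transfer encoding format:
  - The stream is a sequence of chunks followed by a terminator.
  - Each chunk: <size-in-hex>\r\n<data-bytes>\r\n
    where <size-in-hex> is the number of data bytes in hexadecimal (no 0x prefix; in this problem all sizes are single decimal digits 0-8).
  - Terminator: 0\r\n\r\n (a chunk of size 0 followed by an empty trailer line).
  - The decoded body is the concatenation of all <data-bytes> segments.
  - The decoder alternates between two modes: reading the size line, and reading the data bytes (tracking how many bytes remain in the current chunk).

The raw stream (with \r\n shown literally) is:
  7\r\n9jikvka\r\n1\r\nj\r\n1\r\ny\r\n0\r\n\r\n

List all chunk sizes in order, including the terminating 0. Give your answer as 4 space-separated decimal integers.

Chunk 1: stream[0..1]='7' size=0x7=7, data at stream[3..10]='9jikvka' -> body[0..7], body so far='9jikvka'
Chunk 2: stream[12..13]='1' size=0x1=1, data at stream[15..16]='j' -> body[7..8], body so far='9jikvkaj'
Chunk 3: stream[18..19]='1' size=0x1=1, data at stream[21..22]='y' -> body[8..9], body so far='9jikvkajy'
Chunk 4: stream[24..25]='0' size=0 (terminator). Final body='9jikvkajy' (9 bytes)

Answer: 7 1 1 0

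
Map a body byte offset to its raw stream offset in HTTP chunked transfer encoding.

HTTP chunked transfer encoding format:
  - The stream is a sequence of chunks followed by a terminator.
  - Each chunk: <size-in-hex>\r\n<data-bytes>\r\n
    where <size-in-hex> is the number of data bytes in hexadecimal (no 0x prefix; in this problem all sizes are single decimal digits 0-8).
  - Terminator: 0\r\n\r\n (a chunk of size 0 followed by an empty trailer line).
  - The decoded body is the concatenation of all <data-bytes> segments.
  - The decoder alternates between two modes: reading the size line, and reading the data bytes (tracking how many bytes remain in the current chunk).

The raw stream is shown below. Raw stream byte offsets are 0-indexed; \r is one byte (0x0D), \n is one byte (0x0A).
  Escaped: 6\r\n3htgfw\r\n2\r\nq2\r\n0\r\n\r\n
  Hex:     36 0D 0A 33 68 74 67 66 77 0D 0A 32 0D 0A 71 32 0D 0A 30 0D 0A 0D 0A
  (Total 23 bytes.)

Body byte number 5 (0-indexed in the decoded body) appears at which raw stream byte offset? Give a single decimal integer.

Chunk 1: stream[0..1]='6' size=0x6=6, data at stream[3..9]='3htgfw' -> body[0..6], body so far='3htgfw'
Chunk 2: stream[11..12]='2' size=0x2=2, data at stream[14..16]='q2' -> body[6..8], body so far='3htgfwq2'
Chunk 3: stream[18..19]='0' size=0 (terminator). Final body='3htgfwq2' (8 bytes)
Body byte 5 at stream offset 8

Answer: 8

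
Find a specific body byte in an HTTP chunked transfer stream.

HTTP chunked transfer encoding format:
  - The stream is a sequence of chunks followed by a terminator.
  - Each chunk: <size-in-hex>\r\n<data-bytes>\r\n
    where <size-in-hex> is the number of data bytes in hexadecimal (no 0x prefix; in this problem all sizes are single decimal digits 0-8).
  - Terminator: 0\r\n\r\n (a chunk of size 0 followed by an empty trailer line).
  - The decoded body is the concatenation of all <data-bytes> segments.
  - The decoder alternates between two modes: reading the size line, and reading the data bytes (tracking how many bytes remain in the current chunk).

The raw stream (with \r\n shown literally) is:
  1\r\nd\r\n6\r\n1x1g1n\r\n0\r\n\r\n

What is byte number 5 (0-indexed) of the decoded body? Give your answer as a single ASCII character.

Answer: 1

Derivation:
Chunk 1: stream[0..1]='1' size=0x1=1, data at stream[3..4]='d' -> body[0..1], body so far='d'
Chunk 2: stream[6..7]='6' size=0x6=6, data at stream[9..15]='1x1g1n' -> body[1..7], body so far='d1x1g1n'
Chunk 3: stream[17..18]='0' size=0 (terminator). Final body='d1x1g1n' (7 bytes)
Body byte 5 = '1'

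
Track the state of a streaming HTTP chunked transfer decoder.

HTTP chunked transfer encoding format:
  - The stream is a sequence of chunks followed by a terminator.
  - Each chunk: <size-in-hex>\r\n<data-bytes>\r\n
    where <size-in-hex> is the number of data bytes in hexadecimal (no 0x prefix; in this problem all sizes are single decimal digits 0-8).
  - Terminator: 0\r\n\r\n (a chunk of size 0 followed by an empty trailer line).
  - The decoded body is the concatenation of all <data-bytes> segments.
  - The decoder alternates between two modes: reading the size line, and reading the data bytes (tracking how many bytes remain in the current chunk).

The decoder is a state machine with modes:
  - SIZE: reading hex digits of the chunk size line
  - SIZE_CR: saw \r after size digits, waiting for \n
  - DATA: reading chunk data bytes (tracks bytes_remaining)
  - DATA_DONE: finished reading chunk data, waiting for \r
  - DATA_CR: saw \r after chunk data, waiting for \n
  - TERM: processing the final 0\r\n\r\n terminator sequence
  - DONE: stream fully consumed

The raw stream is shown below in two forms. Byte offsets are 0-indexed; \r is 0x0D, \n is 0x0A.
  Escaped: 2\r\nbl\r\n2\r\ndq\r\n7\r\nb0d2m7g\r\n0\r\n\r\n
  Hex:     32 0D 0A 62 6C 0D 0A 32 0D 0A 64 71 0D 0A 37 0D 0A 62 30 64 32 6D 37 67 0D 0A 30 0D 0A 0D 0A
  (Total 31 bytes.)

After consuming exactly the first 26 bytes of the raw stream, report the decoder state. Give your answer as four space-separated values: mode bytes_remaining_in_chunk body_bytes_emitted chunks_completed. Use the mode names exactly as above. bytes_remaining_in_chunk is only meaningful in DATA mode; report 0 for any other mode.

Byte 0 = '2': mode=SIZE remaining=0 emitted=0 chunks_done=0
Byte 1 = 0x0D: mode=SIZE_CR remaining=0 emitted=0 chunks_done=0
Byte 2 = 0x0A: mode=DATA remaining=2 emitted=0 chunks_done=0
Byte 3 = 'b': mode=DATA remaining=1 emitted=1 chunks_done=0
Byte 4 = 'l': mode=DATA_DONE remaining=0 emitted=2 chunks_done=0
Byte 5 = 0x0D: mode=DATA_CR remaining=0 emitted=2 chunks_done=0
Byte 6 = 0x0A: mode=SIZE remaining=0 emitted=2 chunks_done=1
Byte 7 = '2': mode=SIZE remaining=0 emitted=2 chunks_done=1
Byte 8 = 0x0D: mode=SIZE_CR remaining=0 emitted=2 chunks_done=1
Byte 9 = 0x0A: mode=DATA remaining=2 emitted=2 chunks_done=1
Byte 10 = 'd': mode=DATA remaining=1 emitted=3 chunks_done=1
Byte 11 = 'q': mode=DATA_DONE remaining=0 emitted=4 chunks_done=1
Byte 12 = 0x0D: mode=DATA_CR remaining=0 emitted=4 chunks_done=1
Byte 13 = 0x0A: mode=SIZE remaining=0 emitted=4 chunks_done=2
Byte 14 = '7': mode=SIZE remaining=0 emitted=4 chunks_done=2
Byte 15 = 0x0D: mode=SIZE_CR remaining=0 emitted=4 chunks_done=2
Byte 16 = 0x0A: mode=DATA remaining=7 emitted=4 chunks_done=2
Byte 17 = 'b': mode=DATA remaining=6 emitted=5 chunks_done=2
Byte 18 = '0': mode=DATA remaining=5 emitted=6 chunks_done=2
Byte 19 = 'd': mode=DATA remaining=4 emitted=7 chunks_done=2
Byte 20 = '2': mode=DATA remaining=3 emitted=8 chunks_done=2
Byte 21 = 'm': mode=DATA remaining=2 emitted=9 chunks_done=2
Byte 22 = '7': mode=DATA remaining=1 emitted=10 chunks_done=2
Byte 23 = 'g': mode=DATA_DONE remaining=0 emitted=11 chunks_done=2
Byte 24 = 0x0D: mode=DATA_CR remaining=0 emitted=11 chunks_done=2
Byte 25 = 0x0A: mode=SIZE remaining=0 emitted=11 chunks_done=3

Answer: SIZE 0 11 3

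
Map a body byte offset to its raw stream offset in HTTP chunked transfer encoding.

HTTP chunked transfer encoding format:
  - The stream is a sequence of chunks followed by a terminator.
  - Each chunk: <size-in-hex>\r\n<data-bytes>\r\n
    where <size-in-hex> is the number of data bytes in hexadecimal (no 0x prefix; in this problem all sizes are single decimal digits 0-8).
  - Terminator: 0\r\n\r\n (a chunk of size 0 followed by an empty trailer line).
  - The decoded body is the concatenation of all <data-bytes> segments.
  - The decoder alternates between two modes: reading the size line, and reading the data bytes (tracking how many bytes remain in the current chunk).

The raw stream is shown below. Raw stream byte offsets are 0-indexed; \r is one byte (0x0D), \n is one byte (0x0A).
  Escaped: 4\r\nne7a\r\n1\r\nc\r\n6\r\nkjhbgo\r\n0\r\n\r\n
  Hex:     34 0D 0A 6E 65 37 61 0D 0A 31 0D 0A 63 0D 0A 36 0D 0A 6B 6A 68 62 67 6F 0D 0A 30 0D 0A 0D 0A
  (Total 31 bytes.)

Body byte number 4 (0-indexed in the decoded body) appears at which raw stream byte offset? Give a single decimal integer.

Chunk 1: stream[0..1]='4' size=0x4=4, data at stream[3..7]='ne7a' -> body[0..4], body so far='ne7a'
Chunk 2: stream[9..10]='1' size=0x1=1, data at stream[12..13]='c' -> body[4..5], body so far='ne7ac'
Chunk 3: stream[15..16]='6' size=0x6=6, data at stream[18..24]='kjhbgo' -> body[5..11], body so far='ne7ackjhbgo'
Chunk 4: stream[26..27]='0' size=0 (terminator). Final body='ne7ackjhbgo' (11 bytes)
Body byte 4 at stream offset 12

Answer: 12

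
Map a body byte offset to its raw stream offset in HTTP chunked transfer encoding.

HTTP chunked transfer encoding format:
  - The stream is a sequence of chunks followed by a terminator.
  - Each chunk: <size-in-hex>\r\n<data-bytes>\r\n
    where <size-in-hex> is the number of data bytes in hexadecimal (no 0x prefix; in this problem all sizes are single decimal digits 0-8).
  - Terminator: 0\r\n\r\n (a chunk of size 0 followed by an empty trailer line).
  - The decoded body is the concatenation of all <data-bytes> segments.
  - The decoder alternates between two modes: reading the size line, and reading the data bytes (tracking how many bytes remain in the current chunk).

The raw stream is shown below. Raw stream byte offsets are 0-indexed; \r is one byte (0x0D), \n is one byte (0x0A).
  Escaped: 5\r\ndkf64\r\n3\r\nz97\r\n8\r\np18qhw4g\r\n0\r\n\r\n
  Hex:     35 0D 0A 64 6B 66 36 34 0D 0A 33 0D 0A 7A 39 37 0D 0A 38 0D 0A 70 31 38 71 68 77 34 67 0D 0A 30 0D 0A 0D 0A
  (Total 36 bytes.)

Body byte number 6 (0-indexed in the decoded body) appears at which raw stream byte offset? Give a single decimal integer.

Answer: 14

Derivation:
Chunk 1: stream[0..1]='5' size=0x5=5, data at stream[3..8]='dkf64' -> body[0..5], body so far='dkf64'
Chunk 2: stream[10..11]='3' size=0x3=3, data at stream[13..16]='z97' -> body[5..8], body so far='dkf64z97'
Chunk 3: stream[18..19]='8' size=0x8=8, data at stream[21..29]='p18qhw4g' -> body[8..16], body so far='dkf64z97p18qhw4g'
Chunk 4: stream[31..32]='0' size=0 (terminator). Final body='dkf64z97p18qhw4g' (16 bytes)
Body byte 6 at stream offset 14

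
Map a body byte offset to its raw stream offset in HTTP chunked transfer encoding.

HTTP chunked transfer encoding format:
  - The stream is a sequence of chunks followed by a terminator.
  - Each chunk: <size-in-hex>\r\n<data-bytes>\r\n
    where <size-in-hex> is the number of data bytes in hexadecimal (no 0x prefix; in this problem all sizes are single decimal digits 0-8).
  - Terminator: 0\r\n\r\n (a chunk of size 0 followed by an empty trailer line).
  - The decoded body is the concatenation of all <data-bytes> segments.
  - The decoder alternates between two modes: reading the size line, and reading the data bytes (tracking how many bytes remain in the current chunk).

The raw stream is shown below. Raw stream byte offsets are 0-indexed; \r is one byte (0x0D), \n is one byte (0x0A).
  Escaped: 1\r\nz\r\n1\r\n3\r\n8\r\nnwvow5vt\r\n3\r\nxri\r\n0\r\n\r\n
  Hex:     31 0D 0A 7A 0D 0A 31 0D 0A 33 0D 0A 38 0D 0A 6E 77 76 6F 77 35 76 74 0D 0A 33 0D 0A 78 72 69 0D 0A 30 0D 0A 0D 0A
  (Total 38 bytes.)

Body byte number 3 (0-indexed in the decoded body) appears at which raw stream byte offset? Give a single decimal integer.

Chunk 1: stream[0..1]='1' size=0x1=1, data at stream[3..4]='z' -> body[0..1], body so far='z'
Chunk 2: stream[6..7]='1' size=0x1=1, data at stream[9..10]='3' -> body[1..2], body so far='z3'
Chunk 3: stream[12..13]='8' size=0x8=8, data at stream[15..23]='nwvow5vt' -> body[2..10], body so far='z3nwvow5vt'
Chunk 4: stream[25..26]='3' size=0x3=3, data at stream[28..31]='xri' -> body[10..13], body so far='z3nwvow5vtxri'
Chunk 5: stream[33..34]='0' size=0 (terminator). Final body='z3nwvow5vtxri' (13 bytes)
Body byte 3 at stream offset 16

Answer: 16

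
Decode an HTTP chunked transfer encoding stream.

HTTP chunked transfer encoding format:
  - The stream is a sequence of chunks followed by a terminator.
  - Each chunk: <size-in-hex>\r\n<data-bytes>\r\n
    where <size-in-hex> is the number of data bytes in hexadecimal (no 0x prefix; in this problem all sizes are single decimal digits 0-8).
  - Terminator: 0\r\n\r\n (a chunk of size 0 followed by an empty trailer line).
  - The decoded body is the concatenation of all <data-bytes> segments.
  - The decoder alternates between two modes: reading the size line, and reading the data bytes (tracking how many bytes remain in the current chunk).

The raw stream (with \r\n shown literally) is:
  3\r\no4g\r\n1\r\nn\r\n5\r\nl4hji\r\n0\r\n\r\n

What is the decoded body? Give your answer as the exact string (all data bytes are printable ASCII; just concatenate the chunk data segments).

Chunk 1: stream[0..1]='3' size=0x3=3, data at stream[3..6]='o4g' -> body[0..3], body so far='o4g'
Chunk 2: stream[8..9]='1' size=0x1=1, data at stream[11..12]='n' -> body[3..4], body so far='o4gn'
Chunk 3: stream[14..15]='5' size=0x5=5, data at stream[17..22]='l4hji' -> body[4..9], body so far='o4gnl4hji'
Chunk 4: stream[24..25]='0' size=0 (terminator). Final body='o4gnl4hji' (9 bytes)

Answer: o4gnl4hji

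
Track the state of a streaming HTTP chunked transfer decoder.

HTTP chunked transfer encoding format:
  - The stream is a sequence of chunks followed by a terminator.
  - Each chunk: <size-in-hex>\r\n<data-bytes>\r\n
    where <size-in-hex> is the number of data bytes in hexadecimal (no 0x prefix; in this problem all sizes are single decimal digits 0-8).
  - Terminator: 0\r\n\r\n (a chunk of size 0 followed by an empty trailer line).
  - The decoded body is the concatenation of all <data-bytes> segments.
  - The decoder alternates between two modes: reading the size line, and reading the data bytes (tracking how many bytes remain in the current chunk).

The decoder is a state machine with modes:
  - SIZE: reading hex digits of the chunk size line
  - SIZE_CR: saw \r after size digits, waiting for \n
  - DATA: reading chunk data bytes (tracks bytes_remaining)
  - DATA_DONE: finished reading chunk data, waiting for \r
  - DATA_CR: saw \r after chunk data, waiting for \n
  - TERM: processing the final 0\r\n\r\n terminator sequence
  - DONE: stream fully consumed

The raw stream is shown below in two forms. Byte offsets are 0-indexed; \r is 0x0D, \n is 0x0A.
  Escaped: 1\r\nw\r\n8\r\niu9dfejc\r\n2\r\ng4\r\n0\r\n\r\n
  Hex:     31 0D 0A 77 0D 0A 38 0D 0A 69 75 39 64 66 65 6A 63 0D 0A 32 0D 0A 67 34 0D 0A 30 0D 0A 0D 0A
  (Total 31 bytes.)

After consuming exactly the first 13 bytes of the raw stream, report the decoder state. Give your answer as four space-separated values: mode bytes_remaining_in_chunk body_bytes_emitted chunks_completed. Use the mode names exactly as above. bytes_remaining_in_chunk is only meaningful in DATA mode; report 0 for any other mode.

Answer: DATA 4 5 1

Derivation:
Byte 0 = '1': mode=SIZE remaining=0 emitted=0 chunks_done=0
Byte 1 = 0x0D: mode=SIZE_CR remaining=0 emitted=0 chunks_done=0
Byte 2 = 0x0A: mode=DATA remaining=1 emitted=0 chunks_done=0
Byte 3 = 'w': mode=DATA_DONE remaining=0 emitted=1 chunks_done=0
Byte 4 = 0x0D: mode=DATA_CR remaining=0 emitted=1 chunks_done=0
Byte 5 = 0x0A: mode=SIZE remaining=0 emitted=1 chunks_done=1
Byte 6 = '8': mode=SIZE remaining=0 emitted=1 chunks_done=1
Byte 7 = 0x0D: mode=SIZE_CR remaining=0 emitted=1 chunks_done=1
Byte 8 = 0x0A: mode=DATA remaining=8 emitted=1 chunks_done=1
Byte 9 = 'i': mode=DATA remaining=7 emitted=2 chunks_done=1
Byte 10 = 'u': mode=DATA remaining=6 emitted=3 chunks_done=1
Byte 11 = '9': mode=DATA remaining=5 emitted=4 chunks_done=1
Byte 12 = 'd': mode=DATA remaining=4 emitted=5 chunks_done=1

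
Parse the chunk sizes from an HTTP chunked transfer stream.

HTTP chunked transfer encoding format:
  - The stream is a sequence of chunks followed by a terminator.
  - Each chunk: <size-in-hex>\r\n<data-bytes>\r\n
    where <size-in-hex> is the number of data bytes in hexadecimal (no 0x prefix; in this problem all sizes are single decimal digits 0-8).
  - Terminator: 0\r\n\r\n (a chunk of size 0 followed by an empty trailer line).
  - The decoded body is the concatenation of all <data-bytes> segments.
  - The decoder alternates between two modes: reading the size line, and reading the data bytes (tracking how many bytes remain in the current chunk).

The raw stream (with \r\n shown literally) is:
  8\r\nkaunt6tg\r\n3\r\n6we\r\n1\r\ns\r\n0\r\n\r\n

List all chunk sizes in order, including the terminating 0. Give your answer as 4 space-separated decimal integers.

Answer: 8 3 1 0

Derivation:
Chunk 1: stream[0..1]='8' size=0x8=8, data at stream[3..11]='kaunt6tg' -> body[0..8], body so far='kaunt6tg'
Chunk 2: stream[13..14]='3' size=0x3=3, data at stream[16..19]='6we' -> body[8..11], body so far='kaunt6tg6we'
Chunk 3: stream[21..22]='1' size=0x1=1, data at stream[24..25]='s' -> body[11..12], body so far='kaunt6tg6wes'
Chunk 4: stream[27..28]='0' size=0 (terminator). Final body='kaunt6tg6wes' (12 bytes)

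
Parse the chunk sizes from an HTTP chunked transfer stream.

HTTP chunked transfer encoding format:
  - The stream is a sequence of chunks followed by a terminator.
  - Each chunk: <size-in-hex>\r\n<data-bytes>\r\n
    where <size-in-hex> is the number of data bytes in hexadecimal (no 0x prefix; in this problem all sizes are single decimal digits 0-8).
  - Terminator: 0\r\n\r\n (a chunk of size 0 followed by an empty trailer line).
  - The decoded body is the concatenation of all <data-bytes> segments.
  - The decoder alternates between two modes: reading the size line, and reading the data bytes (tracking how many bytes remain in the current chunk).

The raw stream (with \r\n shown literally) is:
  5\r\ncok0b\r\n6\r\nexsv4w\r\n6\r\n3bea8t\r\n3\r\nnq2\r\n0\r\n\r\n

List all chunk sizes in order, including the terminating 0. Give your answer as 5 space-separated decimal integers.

Chunk 1: stream[0..1]='5' size=0x5=5, data at stream[3..8]='cok0b' -> body[0..5], body so far='cok0b'
Chunk 2: stream[10..11]='6' size=0x6=6, data at stream[13..19]='exsv4w' -> body[5..11], body so far='cok0bexsv4w'
Chunk 3: stream[21..22]='6' size=0x6=6, data at stream[24..30]='3bea8t' -> body[11..17], body so far='cok0bexsv4w3bea8t'
Chunk 4: stream[32..33]='3' size=0x3=3, data at stream[35..38]='nq2' -> body[17..20], body so far='cok0bexsv4w3bea8tnq2'
Chunk 5: stream[40..41]='0' size=0 (terminator). Final body='cok0bexsv4w3bea8tnq2' (20 bytes)

Answer: 5 6 6 3 0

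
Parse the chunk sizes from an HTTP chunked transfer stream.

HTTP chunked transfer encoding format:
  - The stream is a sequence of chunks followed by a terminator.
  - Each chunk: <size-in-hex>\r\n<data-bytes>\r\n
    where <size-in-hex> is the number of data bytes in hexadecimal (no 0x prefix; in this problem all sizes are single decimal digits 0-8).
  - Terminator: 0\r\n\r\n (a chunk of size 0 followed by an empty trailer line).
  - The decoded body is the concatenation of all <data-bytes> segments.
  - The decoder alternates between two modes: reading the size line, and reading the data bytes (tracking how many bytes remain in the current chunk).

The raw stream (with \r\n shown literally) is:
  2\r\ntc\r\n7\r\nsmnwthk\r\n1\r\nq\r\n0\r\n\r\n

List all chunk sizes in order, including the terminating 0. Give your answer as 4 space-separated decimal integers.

Chunk 1: stream[0..1]='2' size=0x2=2, data at stream[3..5]='tc' -> body[0..2], body so far='tc'
Chunk 2: stream[7..8]='7' size=0x7=7, data at stream[10..17]='smnwthk' -> body[2..9], body so far='tcsmnwthk'
Chunk 3: stream[19..20]='1' size=0x1=1, data at stream[22..23]='q' -> body[9..10], body so far='tcsmnwthkq'
Chunk 4: stream[25..26]='0' size=0 (terminator). Final body='tcsmnwthkq' (10 bytes)

Answer: 2 7 1 0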